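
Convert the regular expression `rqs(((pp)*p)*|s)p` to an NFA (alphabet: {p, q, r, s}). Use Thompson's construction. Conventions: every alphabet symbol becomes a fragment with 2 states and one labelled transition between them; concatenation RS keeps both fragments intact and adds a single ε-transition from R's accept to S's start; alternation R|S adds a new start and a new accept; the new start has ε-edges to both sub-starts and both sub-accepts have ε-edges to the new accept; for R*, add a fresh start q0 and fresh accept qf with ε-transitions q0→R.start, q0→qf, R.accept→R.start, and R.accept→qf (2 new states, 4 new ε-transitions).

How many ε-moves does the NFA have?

18

Bottom-up over the parse tree:
Each of the 8 symbol leaves contributes 0 ε-transitions.
  pp — 1 ε-transition
  (pp)* — 5 ε-transitions
  (pp)*p — 6 ε-transitions
  ((pp)*p)* — 10 ε-transitions
  ((pp)*p)*|s — 14 ε-transitions
  rqs(((pp)*p)*|s)p — 18 ε-transitions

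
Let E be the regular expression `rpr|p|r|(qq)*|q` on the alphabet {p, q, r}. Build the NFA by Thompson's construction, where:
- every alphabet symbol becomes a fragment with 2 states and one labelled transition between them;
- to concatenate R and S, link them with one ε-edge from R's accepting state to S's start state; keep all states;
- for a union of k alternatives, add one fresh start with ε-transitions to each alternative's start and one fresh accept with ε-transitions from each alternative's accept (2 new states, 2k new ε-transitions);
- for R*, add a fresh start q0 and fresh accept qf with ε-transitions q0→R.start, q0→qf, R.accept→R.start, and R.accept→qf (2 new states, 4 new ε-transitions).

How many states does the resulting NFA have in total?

20

Building bottom-up:
Each of the 8 symbol leaves contributes a 2-state fragment.
  rpr : 6 states
  qq : 4 states
  (qq)* : 6 states
  rpr|p|r|(qq)*|q : 20 states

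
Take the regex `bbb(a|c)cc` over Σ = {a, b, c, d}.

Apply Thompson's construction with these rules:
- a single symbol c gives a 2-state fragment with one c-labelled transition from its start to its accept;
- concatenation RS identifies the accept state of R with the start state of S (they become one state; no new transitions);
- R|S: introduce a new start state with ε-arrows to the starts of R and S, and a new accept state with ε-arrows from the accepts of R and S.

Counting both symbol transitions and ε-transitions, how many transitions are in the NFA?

Building bottom-up:
Each of the 7 symbol leaves contributes 1 transition (1 symbol, 0 ε).
  a|c — 6 transitions (2 symbol, 4 ε)
  bbb(a|c)cc — 11 transitions (7 symbol, 4 ε)

11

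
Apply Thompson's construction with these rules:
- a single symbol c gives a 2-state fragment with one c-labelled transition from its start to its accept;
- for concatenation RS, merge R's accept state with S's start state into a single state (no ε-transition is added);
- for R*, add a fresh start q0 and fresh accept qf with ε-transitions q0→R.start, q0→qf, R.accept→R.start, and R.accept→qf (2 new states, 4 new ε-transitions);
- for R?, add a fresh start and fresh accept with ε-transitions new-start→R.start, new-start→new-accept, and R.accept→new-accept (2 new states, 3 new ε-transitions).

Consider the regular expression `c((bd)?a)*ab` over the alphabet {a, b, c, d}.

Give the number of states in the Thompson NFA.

11

Bottom-up over the parse tree:
Each of the 6 symbol leaves contributes a 2-state fragment.
  bd : 3 states
  (bd)? : 5 states
  (bd)?a : 6 states
  ((bd)?a)* : 8 states
  c((bd)?a)*ab : 11 states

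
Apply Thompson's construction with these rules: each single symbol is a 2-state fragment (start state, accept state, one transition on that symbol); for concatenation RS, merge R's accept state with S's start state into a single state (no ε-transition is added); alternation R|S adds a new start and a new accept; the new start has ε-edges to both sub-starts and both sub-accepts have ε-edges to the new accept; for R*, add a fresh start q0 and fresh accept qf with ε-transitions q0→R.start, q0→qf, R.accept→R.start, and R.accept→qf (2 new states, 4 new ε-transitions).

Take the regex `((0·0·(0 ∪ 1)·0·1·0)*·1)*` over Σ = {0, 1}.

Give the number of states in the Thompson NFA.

16

By structural recursion:
Each of the 8 symbol leaves contributes a 2-state fragment.
  0 ∪ 1 — 6 states
  0·0·(0 ∪ 1)·0·1·0 — 11 states
  (0·0·(0 ∪ 1)·0·1·0)* — 13 states
  (0·0·(0 ∪ 1)·0·1·0)*·1 — 14 states
  ((0·0·(0 ∪ 1)·0·1·0)*·1)* — 16 states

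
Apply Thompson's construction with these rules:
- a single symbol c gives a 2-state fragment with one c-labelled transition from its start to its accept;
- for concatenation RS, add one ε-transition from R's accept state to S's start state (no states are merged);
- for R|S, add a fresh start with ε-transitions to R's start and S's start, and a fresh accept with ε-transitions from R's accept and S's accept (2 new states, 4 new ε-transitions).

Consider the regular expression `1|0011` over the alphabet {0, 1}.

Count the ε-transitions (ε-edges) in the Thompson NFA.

Per subexpression:
Each of the 5 symbol leaves contributes 0 ε-transitions.
  0011 → 3 ε-transitions
  1|0011 → 7 ε-transitions

7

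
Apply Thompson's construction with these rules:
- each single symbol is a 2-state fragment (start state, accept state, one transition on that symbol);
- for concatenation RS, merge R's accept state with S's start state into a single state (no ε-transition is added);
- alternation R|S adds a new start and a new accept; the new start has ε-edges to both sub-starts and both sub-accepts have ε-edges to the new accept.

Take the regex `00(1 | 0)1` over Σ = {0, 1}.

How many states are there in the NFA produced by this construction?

Building bottom-up:
Each of the 5 symbol leaves contributes a 2-state fragment.
  1 | 0 → 6 states
  00(1 | 0)1 → 9 states

9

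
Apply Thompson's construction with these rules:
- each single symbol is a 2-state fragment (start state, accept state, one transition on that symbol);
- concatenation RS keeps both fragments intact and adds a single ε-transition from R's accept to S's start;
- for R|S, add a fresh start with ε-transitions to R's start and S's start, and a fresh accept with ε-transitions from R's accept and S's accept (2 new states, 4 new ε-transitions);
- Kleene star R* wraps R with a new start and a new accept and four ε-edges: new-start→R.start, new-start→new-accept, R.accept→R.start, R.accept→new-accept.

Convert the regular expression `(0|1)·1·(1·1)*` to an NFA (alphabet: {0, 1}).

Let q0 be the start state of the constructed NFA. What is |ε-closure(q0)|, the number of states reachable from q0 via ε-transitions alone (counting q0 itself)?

Let C(F) = |ε-closure(F.start)| within fragment F, and note whether F accepts ε. Symbol fragments have C = 1 and do not accept ε. Then:
  0|1 — new start ε-reaches every alternative's start; none of them accept ε, so the new accept is not reached: |closure| = 1 + 1 + 1 = 3
  1·1 — |closure| equals the left operand's closure size = 1 (its accept is not ε-reachable, so the closure stops there)
  (1·1)* — |closure| = 1 (new start) + 1 (body) + 1 (new accept) = 3
  (0|1)·1·(1·1)* — same as the first factor's closure: |closure| = 3

3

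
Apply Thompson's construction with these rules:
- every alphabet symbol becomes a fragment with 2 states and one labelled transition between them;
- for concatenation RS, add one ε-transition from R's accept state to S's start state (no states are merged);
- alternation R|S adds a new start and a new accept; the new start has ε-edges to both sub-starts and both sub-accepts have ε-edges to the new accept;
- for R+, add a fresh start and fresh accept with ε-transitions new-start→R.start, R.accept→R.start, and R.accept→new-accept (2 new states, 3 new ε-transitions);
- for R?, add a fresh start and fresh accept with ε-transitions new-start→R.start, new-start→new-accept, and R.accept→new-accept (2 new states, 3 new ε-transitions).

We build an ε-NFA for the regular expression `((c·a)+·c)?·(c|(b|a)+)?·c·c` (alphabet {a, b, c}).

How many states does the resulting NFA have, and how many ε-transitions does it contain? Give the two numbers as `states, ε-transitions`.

28, 25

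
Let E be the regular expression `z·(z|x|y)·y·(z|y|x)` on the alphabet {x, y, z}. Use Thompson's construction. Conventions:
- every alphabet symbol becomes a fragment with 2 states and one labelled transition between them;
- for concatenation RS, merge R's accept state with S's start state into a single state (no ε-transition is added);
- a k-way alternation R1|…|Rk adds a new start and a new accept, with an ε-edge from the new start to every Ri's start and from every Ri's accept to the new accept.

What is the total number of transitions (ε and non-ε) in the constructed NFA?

20

Bottom-up over the parse tree:
Each of the 8 symbol leaves contributes 1 transition (1 symbol, 0 ε).
  z|x|y : 9 transitions (3 symbol, 6 ε)
  z|y|x : 9 transitions (3 symbol, 6 ε)
  z·(z|x|y)·y·(z|y|x) : 20 transitions (8 symbol, 12 ε)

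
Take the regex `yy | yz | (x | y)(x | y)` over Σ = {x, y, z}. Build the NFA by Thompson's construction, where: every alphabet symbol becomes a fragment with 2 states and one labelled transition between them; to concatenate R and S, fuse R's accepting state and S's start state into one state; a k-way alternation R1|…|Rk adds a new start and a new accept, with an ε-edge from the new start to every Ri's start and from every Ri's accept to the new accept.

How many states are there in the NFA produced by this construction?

19

Recursing over subexpressions:
Each of the 8 symbol leaves contributes a 2-state fragment.
  yy — 3 states
  yz — 3 states
  x | y — 6 states
  x | y — 6 states
  (x | y)(x | y) — 11 states
  yy | yz | (x | y)(x | y) — 19 states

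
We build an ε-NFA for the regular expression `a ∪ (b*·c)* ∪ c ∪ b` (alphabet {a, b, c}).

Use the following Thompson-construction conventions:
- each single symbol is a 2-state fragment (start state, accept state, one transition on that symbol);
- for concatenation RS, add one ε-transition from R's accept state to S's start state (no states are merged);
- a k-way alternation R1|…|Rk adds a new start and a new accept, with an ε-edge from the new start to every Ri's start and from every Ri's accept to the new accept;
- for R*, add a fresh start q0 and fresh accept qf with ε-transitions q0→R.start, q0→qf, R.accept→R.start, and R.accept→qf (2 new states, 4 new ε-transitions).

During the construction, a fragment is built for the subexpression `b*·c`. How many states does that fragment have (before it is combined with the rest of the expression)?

Fragment for `b*·c`:
Each of the 2 symbol leaves contributes a 2-state fragment.
  b* — 4 states
  b*·c — 6 states

6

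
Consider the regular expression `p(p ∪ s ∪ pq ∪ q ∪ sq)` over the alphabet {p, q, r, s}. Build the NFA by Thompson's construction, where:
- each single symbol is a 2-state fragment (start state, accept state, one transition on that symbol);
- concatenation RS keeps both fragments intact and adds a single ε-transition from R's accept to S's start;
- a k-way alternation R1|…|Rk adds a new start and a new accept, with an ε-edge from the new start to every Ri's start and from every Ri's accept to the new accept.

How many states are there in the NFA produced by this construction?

18

By structural recursion:
Each of the 8 symbol leaves contributes a 2-state fragment.
  pq → 4 states
  sq → 4 states
  p ∪ s ∪ pq ∪ q ∪ sq → 16 states
  p(p ∪ s ∪ pq ∪ q ∪ sq) → 18 states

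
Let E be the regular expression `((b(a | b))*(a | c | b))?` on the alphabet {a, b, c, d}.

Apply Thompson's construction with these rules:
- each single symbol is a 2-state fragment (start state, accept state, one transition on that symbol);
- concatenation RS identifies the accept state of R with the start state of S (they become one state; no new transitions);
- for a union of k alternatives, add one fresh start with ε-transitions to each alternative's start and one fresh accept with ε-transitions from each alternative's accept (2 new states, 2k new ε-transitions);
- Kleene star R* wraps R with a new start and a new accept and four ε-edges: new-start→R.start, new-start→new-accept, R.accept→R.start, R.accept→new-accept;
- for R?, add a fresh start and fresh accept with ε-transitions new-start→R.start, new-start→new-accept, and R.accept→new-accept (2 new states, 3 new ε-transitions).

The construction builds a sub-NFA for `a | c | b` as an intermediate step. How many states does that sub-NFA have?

8

Fragment for `a | c | b`:
Each of the 3 symbol leaves contributes a 2-state fragment.
  a | c | b = 8 states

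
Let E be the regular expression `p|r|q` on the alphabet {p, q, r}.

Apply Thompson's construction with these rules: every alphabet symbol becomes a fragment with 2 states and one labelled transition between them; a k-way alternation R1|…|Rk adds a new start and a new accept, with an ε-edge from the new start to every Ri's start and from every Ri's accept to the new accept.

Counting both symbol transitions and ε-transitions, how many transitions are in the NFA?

9

Bottom-up over the parse tree:
Each of the 3 symbol leaves contributes 1 transition (1 symbol, 0 ε).
  p|r|q → 9 transitions (3 symbol, 6 ε)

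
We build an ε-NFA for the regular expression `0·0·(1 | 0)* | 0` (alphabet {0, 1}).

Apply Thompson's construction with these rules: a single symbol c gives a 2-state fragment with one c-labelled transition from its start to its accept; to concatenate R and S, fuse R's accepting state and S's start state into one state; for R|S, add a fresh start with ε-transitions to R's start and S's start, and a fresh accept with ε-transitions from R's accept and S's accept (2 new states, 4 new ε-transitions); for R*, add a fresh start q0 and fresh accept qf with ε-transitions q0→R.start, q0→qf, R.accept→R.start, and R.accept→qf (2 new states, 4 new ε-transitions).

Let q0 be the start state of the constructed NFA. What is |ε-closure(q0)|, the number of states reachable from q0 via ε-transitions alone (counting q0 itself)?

3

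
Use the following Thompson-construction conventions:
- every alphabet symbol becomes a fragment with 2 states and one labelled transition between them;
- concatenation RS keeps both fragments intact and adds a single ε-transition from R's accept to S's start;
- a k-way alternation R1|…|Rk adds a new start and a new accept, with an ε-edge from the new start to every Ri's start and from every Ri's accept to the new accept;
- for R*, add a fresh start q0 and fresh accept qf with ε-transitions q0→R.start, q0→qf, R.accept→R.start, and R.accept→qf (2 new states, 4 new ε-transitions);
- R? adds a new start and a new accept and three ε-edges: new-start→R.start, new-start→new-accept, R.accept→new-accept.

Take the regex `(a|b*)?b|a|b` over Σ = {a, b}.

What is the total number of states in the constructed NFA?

18

Building bottom-up:
Each of the 5 symbol leaves contributes a 2-state fragment.
  b* = 4 states
  a|b* = 8 states
  (a|b*)? = 10 states
  (a|b*)?b = 12 states
  (a|b*)?b|a|b = 18 states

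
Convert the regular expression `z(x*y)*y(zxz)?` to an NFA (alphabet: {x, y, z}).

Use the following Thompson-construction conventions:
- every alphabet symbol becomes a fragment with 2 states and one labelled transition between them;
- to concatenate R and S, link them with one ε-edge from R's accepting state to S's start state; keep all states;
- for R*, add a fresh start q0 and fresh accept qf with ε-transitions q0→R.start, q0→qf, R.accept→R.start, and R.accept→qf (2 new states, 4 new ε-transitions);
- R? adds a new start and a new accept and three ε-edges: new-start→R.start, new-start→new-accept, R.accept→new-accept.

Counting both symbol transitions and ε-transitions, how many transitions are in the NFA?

24

Recursing over subexpressions:
Each of the 7 symbol leaves contributes 1 transition (1 symbol, 0 ε).
  x* = 5 transitions (1 symbol, 4 ε)
  x*y = 7 transitions (2 symbol, 5 ε)
  (x*y)* = 11 transitions (2 symbol, 9 ε)
  zxz = 5 transitions (3 symbol, 2 ε)
  (zxz)? = 8 transitions (3 symbol, 5 ε)
  z(x*y)*y(zxz)? = 24 transitions (7 symbol, 17 ε)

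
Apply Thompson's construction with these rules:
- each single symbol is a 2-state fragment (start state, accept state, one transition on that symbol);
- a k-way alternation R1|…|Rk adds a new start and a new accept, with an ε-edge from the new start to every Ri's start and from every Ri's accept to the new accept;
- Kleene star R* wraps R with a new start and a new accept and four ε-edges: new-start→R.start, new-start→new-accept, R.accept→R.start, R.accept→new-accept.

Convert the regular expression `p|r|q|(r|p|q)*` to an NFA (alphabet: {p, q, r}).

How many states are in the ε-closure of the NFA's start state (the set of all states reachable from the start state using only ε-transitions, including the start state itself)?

Let C(F) = |ε-closure(F.start)| within fragment F, and note whether F accepts ε. Symbol fragments have C = 1 and do not accept ε. Then:
  r|p|q → |ε-closure| = 1 + 1 + 1 + 1 = 4 (the new accept is not ε-reachable since no branch accepts ε)
  (r|p|q)* → new start has ε-edges to the inner start and to the new accept, so |ε-closure| = 2 + 4 = 6
  p|r|q|(r|p|q)* → new start ε-reaches every alternative's start; at least one alternative accepts ε, so the union's new accept is reached too: |ε-closure| = 1 + 1 + 1 + 1 + 6 + 1 = 11

11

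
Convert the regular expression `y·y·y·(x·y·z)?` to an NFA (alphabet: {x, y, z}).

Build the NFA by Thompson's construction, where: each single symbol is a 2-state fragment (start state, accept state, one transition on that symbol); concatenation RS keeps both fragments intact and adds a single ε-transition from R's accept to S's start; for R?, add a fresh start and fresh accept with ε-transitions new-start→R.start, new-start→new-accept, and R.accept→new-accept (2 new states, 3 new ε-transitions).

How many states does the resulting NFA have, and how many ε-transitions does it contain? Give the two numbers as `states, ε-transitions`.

Building bottom-up:
Each of the 6 symbol leaves contributes 2 states and 0 ε-transitions.
  x·y·z = 6 states, 2 ε-transitions
  (x·y·z)? = 8 states, 5 ε-transitions
  y·y·y·(x·y·z)? = 14 states, 8 ε-transitions

14, 8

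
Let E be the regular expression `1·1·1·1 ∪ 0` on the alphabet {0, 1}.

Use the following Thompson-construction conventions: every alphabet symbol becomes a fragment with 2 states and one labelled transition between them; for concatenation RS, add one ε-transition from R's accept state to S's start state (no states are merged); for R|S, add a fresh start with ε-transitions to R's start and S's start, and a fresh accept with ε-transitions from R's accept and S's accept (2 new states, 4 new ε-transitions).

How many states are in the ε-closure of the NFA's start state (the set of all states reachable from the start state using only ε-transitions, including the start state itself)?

Let C(F) = |ε-closure(F.start)| within fragment F, and note whether F accepts ε. Symbol fragments have C = 1 and do not accept ε. Then:
  1·1·1·1 — C equals the left operand's closure size = 1 (its accept is not ε-reachable, so the closure stops there)
  1·1·1·1 ∪ 0 — new start ε-reaches every alternative's start; none of them accept ε, so the new accept is not reached: C = 1 + 1 + 1 = 3

3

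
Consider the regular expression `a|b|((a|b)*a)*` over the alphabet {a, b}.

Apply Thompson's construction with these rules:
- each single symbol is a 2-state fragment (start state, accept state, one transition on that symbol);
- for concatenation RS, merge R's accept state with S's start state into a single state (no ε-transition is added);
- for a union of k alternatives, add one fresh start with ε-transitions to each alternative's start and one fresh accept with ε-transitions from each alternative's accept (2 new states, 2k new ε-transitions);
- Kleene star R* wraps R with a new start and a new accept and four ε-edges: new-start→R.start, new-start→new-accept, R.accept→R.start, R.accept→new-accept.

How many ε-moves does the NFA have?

Per subexpression:
Each of the 5 symbol leaves contributes 0 ε-transitions.
  a|b : 4 ε-transitions
  (a|b)* : 8 ε-transitions
  (a|b)*a : 8 ε-transitions
  ((a|b)*a)* : 12 ε-transitions
  a|b|((a|b)*a)* : 18 ε-transitions

18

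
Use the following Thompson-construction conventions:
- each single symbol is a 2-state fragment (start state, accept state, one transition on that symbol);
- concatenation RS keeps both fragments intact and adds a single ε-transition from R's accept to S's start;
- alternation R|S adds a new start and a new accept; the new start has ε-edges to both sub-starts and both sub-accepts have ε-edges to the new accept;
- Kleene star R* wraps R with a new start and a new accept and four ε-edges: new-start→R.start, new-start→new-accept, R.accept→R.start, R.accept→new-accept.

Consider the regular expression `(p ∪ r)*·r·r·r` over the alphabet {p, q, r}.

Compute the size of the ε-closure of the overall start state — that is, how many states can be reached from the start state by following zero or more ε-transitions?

Work bottom-up. For each fragment F, track |ε-closure(F.start)| and whether F's accept lies in that closure (i.e. whether F accepts ε). A single-symbol fragment has closure size 1 and does not accept ε.
  p ∪ r → C = 1 + 1 + 1 = 3 (the new accept is not ε-reachable since no branch accepts ε)
  (p ∪ r)* → the star's fresh start ε-reaches both the body's start and the fresh accept: C = 2 + 3 = 5
  (p ∪ r)*·r·r·r → the left operand accepts ε, so the closure extends into the next operand (via the concat ε-link); C = 5 + 1 = 6

6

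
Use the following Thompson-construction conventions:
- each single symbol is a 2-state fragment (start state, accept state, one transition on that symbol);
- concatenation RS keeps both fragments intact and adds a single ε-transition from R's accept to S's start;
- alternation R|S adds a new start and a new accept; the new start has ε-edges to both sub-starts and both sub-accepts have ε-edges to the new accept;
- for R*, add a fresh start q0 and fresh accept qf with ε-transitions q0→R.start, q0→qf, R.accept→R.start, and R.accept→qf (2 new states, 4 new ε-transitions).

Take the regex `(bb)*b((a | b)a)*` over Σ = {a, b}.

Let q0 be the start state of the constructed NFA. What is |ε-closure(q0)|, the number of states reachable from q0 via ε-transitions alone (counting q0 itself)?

Let C(F) = |ε-closure(F.start)| within fragment F, and note whether F accepts ε. Symbol fragments have C = 1 and do not accept ε. Then:
  bb : C equals the left operand's closure size = 1 (its accept is not ε-reachable, so the closure stops there)
  (bb)* : C = 1 (new start) + 1 (body) + 1 (new accept) = 3
  a | b : new start ε-reaches every alternative's start; none of them accept ε, so the new accept is not reached: C = 1 + 1 + 1 = 3
  (a | b)a : C equals the left operand's closure size = 3 (its accept is not ε-reachable, so the closure stops there)
  ((a | b)a)* : new start has ε-edges to the inner start and to the new accept, so C = 2 + 3 = 5
  (bb)*b((a | b)a)* : the left operand accepts ε, so the closure extends into the next operand (via the concat ε-link); C = 3 + 1 = 4

4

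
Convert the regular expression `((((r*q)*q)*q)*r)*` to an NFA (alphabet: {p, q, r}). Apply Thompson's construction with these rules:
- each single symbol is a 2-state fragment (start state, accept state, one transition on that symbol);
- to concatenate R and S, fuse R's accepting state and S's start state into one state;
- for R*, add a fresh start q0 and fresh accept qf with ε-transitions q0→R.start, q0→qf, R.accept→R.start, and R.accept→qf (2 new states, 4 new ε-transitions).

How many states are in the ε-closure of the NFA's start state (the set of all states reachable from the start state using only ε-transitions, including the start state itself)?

Compute the ε-closure size of each fragment's start state recursively; a symbol fragment's start has no outgoing ε-edge, so its closure is just itself (size 1).
  r* : the star's fresh start ε-reaches both the body's start and the fresh accept: |closure| = 2 + 1 = 3
  r*q : the left operand accepts ε, so the closure extends into the next operand (the shared merged state is already counted); |closure| = 3 + (1−1) = 3
  (r*q)* : new start has ε-edges to the inner start and to the new accept, so |closure| = 2 + 3 = 5
  (r*q)*q : |closure| = 5 + (1−1) = 5 (closure spills across the concat boundary because the left factor accepts ε)
  ((r*q)*q)* : new start has ε-edges to the inner start and to the new accept, so |closure| = 2 + 5 = 7
  ((r*q)*q)*q : |closure| = 7 + (1−1) = 7 (closure spills across the concat boundary because the left factor accepts ε)
  (((r*q)*q)*q)* : the star's fresh start ε-reaches both the body's start and the fresh accept: |closure| = 2 + 7 = 9
  (((r*q)*q)*q)*r : |closure| = 9 + (1−1) = 9 (closure spills across the concat boundary because the left factor accepts ε)
  ((((r*q)*q)*q)*r)* : the star's fresh start ε-reaches both the body's start and the fresh accept: |closure| = 2 + 9 = 11

11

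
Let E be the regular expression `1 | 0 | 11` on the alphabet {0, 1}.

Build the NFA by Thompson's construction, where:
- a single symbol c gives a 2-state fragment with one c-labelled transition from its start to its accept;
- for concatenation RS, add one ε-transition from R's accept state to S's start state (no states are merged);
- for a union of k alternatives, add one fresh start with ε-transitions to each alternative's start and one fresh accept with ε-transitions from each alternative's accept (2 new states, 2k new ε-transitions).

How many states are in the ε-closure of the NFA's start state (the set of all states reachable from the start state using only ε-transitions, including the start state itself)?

Compute the ε-closure size of each fragment's start state recursively; a symbol fragment's start has no outgoing ε-edge, so its closure is just itself (size 1).
  11 → |closure| equals the left operand's closure size = 1 (its accept is not ε-reachable, so the closure stops there)
  1 | 0 | 11 → new start ε-reaches every alternative's start; none of them accept ε, so the new accept is not reached: |closure| = 1 + 1 + 1 + 1 = 4

4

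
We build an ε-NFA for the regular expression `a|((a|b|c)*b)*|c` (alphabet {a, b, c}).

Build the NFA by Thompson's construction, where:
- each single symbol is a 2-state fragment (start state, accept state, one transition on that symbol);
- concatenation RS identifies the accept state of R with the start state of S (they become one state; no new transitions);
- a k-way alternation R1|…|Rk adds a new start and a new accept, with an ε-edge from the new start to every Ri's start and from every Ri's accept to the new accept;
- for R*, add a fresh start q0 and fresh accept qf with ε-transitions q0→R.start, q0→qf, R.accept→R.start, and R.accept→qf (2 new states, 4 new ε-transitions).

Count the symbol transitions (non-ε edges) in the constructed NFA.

Recursing over subexpressions:
Each of the 6 symbol leaves contributes exactly 1 symbol transition.
  a|b|c : 3 symbol transitions
  (a|b|c)* : 3 symbol transitions
  (a|b|c)*b : 4 symbol transitions
  ((a|b|c)*b)* : 4 symbol transitions
  a|((a|b|c)*b)*|c : 6 symbol transitions

6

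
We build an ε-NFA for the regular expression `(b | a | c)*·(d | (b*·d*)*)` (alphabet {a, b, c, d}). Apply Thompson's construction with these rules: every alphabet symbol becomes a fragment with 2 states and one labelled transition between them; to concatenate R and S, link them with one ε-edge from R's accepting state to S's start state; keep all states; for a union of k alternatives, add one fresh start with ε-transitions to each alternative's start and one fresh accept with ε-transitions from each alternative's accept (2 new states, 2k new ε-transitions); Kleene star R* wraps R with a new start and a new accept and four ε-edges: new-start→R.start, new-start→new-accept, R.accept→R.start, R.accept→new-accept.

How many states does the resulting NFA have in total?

Bottom-up over the parse tree:
Each of the 6 symbol leaves contributes a 2-state fragment.
  b | a | c : 8 states
  (b | a | c)* : 10 states
  b* : 4 states
  d* : 4 states
  b*·d* : 8 states
  (b*·d*)* : 10 states
  d | (b*·d*)* : 14 states
  (b | a | c)*·(d | (b*·d*)*) : 24 states

24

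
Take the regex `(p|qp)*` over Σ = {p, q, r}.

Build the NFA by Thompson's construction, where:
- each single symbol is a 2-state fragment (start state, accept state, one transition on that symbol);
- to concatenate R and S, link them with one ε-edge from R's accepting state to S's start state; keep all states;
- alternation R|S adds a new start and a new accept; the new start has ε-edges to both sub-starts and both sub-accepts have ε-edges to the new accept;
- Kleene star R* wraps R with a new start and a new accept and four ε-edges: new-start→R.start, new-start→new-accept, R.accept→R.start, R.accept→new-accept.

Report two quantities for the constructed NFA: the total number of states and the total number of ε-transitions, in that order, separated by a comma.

10, 9

By structural recursion:
Each of the 3 symbol leaves contributes 2 states and 0 ε-transitions.
  qp : 4 states, 1 ε-transition
  p|qp : 8 states, 5 ε-transitions
  (p|qp)* : 10 states, 9 ε-transitions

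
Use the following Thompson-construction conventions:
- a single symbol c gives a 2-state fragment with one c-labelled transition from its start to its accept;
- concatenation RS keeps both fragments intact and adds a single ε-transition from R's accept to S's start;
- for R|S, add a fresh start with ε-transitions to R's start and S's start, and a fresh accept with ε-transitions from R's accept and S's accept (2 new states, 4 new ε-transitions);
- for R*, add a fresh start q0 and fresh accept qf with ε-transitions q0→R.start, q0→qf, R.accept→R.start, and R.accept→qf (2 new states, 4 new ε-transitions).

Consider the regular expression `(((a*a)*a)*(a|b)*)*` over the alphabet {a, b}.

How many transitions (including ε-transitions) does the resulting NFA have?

Building bottom-up:
Each of the 5 symbol leaves contributes 1 transition (1 symbol, 0 ε).
  a* — 5 transitions (1 symbol, 4 ε)
  a*a — 7 transitions (2 symbol, 5 ε)
  (a*a)* — 11 transitions (2 symbol, 9 ε)
  (a*a)*a — 13 transitions (3 symbol, 10 ε)
  ((a*a)*a)* — 17 transitions (3 symbol, 14 ε)
  a|b — 6 transitions (2 symbol, 4 ε)
  (a|b)* — 10 transitions (2 symbol, 8 ε)
  ((a*a)*a)*(a|b)* — 28 transitions (5 symbol, 23 ε)
  (((a*a)*a)*(a|b)*)* — 32 transitions (5 symbol, 27 ε)

32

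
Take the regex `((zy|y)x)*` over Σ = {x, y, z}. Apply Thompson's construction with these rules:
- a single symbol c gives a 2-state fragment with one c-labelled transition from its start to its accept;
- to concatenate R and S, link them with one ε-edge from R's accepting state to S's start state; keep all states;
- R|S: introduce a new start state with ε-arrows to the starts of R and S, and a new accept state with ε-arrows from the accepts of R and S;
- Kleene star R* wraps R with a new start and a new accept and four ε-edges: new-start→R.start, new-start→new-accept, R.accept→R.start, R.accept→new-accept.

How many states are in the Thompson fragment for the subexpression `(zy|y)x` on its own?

10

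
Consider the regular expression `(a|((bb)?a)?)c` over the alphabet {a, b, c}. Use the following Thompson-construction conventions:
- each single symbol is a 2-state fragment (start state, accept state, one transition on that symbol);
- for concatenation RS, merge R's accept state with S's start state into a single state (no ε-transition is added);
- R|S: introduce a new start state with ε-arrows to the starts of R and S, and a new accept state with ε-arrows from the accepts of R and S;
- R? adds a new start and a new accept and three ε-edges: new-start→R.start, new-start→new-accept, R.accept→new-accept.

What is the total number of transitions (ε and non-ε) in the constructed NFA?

15

Building bottom-up:
Each of the 5 symbol leaves contributes 1 transition (1 symbol, 0 ε).
  bb — 2 transitions (2 symbol, 0 ε)
  (bb)? — 5 transitions (2 symbol, 3 ε)
  (bb)?a — 6 transitions (3 symbol, 3 ε)
  ((bb)?a)? — 9 transitions (3 symbol, 6 ε)
  a|((bb)?a)? — 14 transitions (4 symbol, 10 ε)
  (a|((bb)?a)?)c — 15 transitions (5 symbol, 10 ε)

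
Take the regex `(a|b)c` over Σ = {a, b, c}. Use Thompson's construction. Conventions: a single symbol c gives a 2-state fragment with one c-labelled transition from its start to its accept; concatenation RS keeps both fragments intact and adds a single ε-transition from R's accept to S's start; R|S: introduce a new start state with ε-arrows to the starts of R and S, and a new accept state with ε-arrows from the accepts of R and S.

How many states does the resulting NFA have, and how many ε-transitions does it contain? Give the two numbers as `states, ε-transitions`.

Bottom-up over the parse tree:
Each of the 3 symbol leaves contributes 2 states and 0 ε-transitions.
  a|b = 6 states, 4 ε-transitions
  (a|b)c = 8 states, 5 ε-transitions

8, 5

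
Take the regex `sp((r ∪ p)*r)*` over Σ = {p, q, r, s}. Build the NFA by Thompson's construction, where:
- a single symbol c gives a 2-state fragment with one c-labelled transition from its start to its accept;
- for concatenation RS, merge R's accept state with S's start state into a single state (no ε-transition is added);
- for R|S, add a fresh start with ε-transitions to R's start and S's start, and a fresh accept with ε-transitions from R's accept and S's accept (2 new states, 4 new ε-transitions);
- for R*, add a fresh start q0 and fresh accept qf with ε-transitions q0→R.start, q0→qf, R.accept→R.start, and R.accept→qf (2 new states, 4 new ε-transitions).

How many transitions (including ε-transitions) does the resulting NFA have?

Bottom-up over the parse tree:
Each of the 5 symbol leaves contributes 1 transition (1 symbol, 0 ε).
  r ∪ p : 6 transitions (2 symbol, 4 ε)
  (r ∪ p)* : 10 transitions (2 symbol, 8 ε)
  (r ∪ p)*r : 11 transitions (3 symbol, 8 ε)
  ((r ∪ p)*r)* : 15 transitions (3 symbol, 12 ε)
  sp((r ∪ p)*r)* : 17 transitions (5 symbol, 12 ε)

17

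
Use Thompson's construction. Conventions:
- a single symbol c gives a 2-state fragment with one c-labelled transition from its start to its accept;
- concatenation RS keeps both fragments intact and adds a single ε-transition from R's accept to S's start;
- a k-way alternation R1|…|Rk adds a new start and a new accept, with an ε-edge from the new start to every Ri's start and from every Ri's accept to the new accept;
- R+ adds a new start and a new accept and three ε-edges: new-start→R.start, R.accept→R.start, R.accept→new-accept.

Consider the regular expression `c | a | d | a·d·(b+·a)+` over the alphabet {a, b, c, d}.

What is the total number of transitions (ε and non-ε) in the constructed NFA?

24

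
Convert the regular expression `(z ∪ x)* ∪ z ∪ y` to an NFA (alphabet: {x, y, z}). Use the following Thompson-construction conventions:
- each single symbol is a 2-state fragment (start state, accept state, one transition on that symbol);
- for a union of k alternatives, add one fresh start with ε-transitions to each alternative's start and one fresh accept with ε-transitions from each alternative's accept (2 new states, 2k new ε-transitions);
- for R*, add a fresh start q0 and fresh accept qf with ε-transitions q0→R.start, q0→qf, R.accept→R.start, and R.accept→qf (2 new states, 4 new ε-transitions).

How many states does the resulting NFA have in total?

14

Bottom-up over the parse tree:
Each of the 4 symbol leaves contributes a 2-state fragment.
  z ∪ x = 6 states
  (z ∪ x)* = 8 states
  (z ∪ x)* ∪ z ∪ y = 14 states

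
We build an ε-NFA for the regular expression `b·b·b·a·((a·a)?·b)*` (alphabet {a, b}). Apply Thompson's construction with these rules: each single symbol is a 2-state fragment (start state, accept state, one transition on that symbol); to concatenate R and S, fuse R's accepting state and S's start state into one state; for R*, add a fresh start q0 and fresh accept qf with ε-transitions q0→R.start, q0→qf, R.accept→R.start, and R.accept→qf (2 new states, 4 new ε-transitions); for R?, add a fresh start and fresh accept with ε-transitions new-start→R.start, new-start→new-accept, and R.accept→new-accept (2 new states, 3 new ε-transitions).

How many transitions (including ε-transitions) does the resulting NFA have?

Building bottom-up:
Each of the 7 symbol leaves contributes 1 transition (1 symbol, 0 ε).
  a·a — 2 transitions (2 symbol, 0 ε)
  (a·a)? — 5 transitions (2 symbol, 3 ε)
  (a·a)?·b — 6 transitions (3 symbol, 3 ε)
  ((a·a)?·b)* — 10 transitions (3 symbol, 7 ε)
  b·b·b·a·((a·a)?·b)* — 14 transitions (7 symbol, 7 ε)

14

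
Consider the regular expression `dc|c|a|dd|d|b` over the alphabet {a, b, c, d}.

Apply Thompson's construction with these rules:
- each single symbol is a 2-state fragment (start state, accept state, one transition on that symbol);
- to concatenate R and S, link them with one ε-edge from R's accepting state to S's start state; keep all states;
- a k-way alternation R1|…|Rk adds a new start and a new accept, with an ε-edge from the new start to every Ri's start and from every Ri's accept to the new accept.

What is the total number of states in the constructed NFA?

Recursing over subexpressions:
Each of the 8 symbol leaves contributes a 2-state fragment.
  dc = 4 states
  dd = 4 states
  dc|c|a|dd|d|b = 18 states

18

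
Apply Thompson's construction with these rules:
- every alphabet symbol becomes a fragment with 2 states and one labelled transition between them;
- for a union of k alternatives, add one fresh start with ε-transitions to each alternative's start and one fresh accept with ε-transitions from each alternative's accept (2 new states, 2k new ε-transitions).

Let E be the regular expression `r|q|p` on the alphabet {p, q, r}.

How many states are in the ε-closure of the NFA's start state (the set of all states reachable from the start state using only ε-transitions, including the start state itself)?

Compute the ε-closure size of each fragment's start state recursively; a symbol fragment's start has no outgoing ε-edge, so its closure is just itself (size 1).
  r|q|p — new start ε-reaches every alternative's start; none of them accept ε, so the new accept is not reached: |closure| = 1 + 1 + 1 + 1 = 4

4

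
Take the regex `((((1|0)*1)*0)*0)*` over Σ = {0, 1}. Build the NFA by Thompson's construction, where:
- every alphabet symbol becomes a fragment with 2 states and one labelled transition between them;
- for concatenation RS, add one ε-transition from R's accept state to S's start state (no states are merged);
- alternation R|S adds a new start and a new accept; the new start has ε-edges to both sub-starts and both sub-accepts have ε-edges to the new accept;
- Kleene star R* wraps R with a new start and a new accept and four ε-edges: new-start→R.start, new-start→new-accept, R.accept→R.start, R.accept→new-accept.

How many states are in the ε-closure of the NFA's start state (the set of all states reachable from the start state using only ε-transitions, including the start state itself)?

Let C(F) = |ε-closure(F.start)| within fragment F, and note whether F accepts ε. Symbol fragments have C = 1 and do not accept ε. Then:
  1|0 → C = 1 + 1 + 1 = 3 (the new accept is not ε-reachable since no branch accepts ε)
  (1|0)* → new start has ε-edges to the inner start and to the new accept, so C = 2 + 3 = 5
  (1|0)*1 → C = 5 + 1 = 6 (closure spills across the concat boundary because the left factor accepts ε)
  ((1|0)*1)* → new start has ε-edges to the inner start and to the new accept, so C = 2 + 6 = 8
  ((1|0)*1)*0 → C = 8 + 1 = 9 (closure spills across the concat boundary because the left factor accepts ε)
  (((1|0)*1)*0)* → C = 1 (new start) + 9 (body) + 1 (new accept) = 11
  (((1|0)*1)*0)*0 → the left operand accepts ε, so the closure extends into the next operand (via the concat ε-link); C = 11 + 1 = 12
  ((((1|0)*1)*0)*0)* → new start has ε-edges to the inner start and to the new accept, so C = 2 + 12 = 14

14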